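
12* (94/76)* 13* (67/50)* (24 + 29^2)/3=7082101/95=74548.43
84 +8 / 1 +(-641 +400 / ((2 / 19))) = 3251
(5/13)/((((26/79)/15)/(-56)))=-165900/169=-981.66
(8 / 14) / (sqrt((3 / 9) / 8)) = 8 * sqrt(6) / 7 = 2.80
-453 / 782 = -0.58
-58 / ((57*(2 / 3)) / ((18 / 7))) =-522 / 133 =-3.92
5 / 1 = 5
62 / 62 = 1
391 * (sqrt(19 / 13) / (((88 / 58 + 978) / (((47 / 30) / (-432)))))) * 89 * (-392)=332017259 * sqrt(247) / 85461480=61.06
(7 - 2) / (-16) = -5 / 16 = -0.31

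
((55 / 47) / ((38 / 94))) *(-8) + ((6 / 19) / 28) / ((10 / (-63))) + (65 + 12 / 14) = 42.63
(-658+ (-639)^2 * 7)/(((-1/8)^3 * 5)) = -1463085568/5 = -292617113.60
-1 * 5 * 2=-10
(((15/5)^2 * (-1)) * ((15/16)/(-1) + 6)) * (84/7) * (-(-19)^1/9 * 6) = -13851/2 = -6925.50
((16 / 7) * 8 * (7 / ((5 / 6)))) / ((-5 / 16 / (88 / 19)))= -1081344 / 475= -2276.51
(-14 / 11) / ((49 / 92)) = -184 / 77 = -2.39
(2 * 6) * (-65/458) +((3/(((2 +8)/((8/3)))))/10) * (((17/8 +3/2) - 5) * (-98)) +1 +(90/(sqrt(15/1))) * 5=115381/11450 +30 * sqrt(15)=126.27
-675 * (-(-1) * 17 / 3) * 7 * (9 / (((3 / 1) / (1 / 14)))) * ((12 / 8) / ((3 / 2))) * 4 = -22950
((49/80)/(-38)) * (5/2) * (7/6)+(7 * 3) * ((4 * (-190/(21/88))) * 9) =-4391608663/7296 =-601920.05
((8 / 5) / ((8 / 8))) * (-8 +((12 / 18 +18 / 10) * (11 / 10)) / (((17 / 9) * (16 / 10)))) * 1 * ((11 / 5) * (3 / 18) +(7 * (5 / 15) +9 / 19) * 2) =-32927531 / 484500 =-67.96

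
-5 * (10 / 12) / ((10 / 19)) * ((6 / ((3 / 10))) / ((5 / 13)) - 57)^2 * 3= -2375 / 4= -593.75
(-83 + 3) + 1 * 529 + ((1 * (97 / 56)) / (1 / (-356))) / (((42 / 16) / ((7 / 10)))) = 29879 / 105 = 284.56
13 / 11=1.18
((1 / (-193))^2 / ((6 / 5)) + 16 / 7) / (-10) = -3575939 / 15644580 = -0.23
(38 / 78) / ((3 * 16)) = 0.01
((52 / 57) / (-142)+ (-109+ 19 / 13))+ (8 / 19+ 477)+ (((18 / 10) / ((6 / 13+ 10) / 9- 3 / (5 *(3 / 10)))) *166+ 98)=1432632296 / 12889695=111.15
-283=-283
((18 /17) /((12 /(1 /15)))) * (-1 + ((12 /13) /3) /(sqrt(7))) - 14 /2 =-1191 /170 + 2 * sqrt(7) /7735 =-7.01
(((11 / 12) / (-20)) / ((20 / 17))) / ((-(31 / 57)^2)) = 202521 / 1537600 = 0.13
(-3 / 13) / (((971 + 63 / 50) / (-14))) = 2100 / 631969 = 0.00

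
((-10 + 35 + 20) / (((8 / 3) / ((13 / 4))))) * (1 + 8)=15795 / 32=493.59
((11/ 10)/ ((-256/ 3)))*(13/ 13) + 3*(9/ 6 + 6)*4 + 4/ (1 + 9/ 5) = 1638169/ 17920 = 91.42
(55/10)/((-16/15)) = -5.16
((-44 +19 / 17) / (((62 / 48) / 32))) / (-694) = 279936 / 182869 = 1.53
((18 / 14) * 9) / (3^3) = 3 / 7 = 0.43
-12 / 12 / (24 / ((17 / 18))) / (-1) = 17 / 432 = 0.04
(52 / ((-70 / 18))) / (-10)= 234 / 175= 1.34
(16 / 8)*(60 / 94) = 60 / 47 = 1.28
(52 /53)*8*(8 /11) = 3328 /583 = 5.71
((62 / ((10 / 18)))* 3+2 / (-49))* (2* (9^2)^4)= 7061039739072 / 245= 28820570363.56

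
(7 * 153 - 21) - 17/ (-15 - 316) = 347567/ 331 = 1050.05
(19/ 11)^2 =361/ 121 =2.98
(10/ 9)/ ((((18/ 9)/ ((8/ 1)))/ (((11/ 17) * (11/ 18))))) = 2420/ 1377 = 1.76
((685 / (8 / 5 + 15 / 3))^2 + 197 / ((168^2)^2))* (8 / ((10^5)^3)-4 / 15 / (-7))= 9438936925309591267663405507 / 23001656832000000000000000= 410.36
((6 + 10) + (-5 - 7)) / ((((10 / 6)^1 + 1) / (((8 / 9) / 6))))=2 / 9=0.22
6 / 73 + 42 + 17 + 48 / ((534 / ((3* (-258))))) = -68159 / 6497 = -10.49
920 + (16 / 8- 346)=576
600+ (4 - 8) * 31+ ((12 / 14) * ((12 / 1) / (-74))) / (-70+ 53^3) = 18345522152 / 38541013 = 476.00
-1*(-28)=28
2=2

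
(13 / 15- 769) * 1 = -11522 / 15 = -768.13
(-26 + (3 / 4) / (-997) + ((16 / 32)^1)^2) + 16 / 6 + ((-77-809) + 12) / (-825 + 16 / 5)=-541266361 / 24580038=-22.02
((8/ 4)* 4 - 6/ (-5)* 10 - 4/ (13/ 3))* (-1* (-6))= 1488/ 13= 114.46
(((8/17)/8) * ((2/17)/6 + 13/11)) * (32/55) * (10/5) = 43136/524535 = 0.08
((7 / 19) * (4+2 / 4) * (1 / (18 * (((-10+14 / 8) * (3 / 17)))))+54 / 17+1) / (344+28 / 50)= 1644100 / 137724939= 0.01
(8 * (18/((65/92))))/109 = 1.87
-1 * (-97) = 97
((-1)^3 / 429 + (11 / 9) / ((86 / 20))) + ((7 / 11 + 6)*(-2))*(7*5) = -25692809 / 55341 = -464.26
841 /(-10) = -841 /10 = -84.10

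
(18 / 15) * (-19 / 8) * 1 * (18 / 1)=-513 / 10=-51.30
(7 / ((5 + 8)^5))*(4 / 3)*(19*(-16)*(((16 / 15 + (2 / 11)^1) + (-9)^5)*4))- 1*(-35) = 338158195417 / 183790035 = 1839.92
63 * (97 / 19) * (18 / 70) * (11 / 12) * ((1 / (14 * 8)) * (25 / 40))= 28809 / 68096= 0.42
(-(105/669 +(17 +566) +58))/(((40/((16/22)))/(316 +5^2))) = -4432318/1115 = -3975.17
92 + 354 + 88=534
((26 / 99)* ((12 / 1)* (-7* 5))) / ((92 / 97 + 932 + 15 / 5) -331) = -8827 / 48411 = -0.18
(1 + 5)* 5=30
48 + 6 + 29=83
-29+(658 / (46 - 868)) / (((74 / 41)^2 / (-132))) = 644502 / 187553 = 3.44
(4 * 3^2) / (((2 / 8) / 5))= 720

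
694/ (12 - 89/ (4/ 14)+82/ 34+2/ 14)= -165172/ 70673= -2.34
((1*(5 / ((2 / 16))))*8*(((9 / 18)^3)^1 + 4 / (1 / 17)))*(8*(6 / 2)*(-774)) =-404956800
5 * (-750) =-3750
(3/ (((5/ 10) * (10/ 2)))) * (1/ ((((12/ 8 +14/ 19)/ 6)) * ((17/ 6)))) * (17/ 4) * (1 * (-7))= -14364/ 425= -33.80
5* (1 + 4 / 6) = 25 / 3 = 8.33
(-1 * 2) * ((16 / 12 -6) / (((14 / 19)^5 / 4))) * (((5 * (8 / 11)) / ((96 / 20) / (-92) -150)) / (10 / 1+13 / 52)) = -2847513850 / 7007128821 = -0.41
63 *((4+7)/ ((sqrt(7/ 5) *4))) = 99 *sqrt(35)/ 4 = 146.42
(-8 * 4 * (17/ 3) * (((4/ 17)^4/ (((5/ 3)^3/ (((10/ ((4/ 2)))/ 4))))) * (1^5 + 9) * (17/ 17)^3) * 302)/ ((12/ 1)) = -927744/ 24565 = -37.77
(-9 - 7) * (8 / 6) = -64 / 3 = -21.33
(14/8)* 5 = 35/4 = 8.75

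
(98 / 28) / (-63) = -0.06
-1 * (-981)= 981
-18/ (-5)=18/ 5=3.60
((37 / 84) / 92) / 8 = 37 / 61824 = 0.00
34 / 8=17 / 4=4.25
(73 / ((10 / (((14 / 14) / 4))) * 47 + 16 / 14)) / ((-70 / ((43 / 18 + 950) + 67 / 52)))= -32581433 / 61626240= -0.53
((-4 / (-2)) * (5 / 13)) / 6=5 / 39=0.13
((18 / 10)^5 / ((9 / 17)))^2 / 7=181.99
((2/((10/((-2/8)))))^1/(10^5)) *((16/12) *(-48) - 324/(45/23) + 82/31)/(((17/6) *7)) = 52767/9222500000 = 0.00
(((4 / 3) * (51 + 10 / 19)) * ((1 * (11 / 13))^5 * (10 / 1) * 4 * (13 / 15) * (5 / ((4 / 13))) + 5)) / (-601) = -6435808940 / 225787887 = -28.50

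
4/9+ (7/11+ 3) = 404/99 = 4.08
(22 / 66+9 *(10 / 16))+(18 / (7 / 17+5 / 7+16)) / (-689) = 100373309 / 16850184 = 5.96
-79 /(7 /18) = -1422 /7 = -203.14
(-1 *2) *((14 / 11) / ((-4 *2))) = 7 / 22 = 0.32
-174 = -174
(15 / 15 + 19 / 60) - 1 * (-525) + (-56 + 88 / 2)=514.32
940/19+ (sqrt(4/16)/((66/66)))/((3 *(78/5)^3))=2676475655/54098928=49.47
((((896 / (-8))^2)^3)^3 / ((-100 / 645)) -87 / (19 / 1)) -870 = -4712026540899406775909445297461658731661 / 95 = -49600279377888492377994160000000000000.00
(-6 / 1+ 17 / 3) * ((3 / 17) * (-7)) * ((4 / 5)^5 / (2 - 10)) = -896 / 53125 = -0.02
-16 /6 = -8 /3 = -2.67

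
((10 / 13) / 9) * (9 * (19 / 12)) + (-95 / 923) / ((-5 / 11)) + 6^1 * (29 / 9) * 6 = 650407 / 5538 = 117.44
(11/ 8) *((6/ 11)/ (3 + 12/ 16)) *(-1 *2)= -2/ 5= -0.40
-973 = -973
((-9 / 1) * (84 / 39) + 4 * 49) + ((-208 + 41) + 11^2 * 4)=6417 / 13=493.62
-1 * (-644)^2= -414736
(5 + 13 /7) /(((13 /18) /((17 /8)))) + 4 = 2200 /91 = 24.18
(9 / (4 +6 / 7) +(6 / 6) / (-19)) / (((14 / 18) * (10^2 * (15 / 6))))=10467 / 1130500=0.01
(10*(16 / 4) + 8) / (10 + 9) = 48 / 19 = 2.53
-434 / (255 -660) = 434 / 405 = 1.07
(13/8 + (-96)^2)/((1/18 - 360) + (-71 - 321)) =-663669/54140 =-12.26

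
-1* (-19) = 19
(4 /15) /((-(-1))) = 4 /15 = 0.27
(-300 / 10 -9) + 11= -28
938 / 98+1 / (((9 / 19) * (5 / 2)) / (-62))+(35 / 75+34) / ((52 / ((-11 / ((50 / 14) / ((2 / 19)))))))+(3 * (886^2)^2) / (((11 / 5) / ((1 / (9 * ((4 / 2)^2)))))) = 998852029635888671 / 42792750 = 23341618139.43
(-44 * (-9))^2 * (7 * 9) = 9879408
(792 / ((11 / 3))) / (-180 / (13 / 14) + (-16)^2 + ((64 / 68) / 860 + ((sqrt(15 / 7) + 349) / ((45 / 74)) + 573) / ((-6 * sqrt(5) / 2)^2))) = 49072124625184042200 / 19910974008204426283- 2923021144508400 * sqrt(105) / 19910974008204426283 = 2.46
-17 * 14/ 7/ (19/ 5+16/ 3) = -510/ 137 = -3.72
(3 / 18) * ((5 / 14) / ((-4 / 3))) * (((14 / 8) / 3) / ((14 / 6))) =-5 / 448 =-0.01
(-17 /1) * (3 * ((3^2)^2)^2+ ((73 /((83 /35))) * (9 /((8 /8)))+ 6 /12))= -56328667 /166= -339329.32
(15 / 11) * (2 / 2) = 1.36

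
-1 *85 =-85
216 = 216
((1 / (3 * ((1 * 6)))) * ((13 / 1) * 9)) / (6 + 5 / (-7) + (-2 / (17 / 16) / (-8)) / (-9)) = 13923 / 11266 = 1.24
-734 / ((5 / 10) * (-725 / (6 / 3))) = 2936 / 725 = 4.05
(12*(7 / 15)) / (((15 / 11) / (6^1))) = 24.64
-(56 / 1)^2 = -3136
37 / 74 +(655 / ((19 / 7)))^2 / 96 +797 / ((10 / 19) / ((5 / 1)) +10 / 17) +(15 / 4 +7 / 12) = 35593823 / 20216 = 1760.68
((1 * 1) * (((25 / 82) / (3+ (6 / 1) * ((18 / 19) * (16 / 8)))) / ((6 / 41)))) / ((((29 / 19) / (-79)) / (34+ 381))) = -295884625 / 95004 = -3114.44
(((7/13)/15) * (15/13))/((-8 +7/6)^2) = 252/284089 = 0.00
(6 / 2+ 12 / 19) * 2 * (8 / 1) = 1104 / 19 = 58.11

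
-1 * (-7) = 7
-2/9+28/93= 22/279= 0.08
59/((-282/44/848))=-7806.41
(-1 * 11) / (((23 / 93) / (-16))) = 16368 / 23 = 711.65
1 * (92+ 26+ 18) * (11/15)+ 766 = 12986/15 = 865.73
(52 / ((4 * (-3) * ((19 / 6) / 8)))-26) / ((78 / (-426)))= 3834 / 19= 201.79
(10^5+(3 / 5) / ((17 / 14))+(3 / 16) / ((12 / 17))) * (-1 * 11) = -5984045463 / 5440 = -1100008.36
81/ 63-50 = -341/ 7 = -48.71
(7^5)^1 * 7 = 117649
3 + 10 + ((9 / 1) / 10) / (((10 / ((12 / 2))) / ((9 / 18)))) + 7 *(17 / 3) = 15881 / 300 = 52.94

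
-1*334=-334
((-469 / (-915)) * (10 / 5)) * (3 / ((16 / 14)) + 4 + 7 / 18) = 47369 / 6588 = 7.19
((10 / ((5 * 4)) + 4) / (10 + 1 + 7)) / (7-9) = -1 / 8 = -0.12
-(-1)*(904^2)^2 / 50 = 333920995328 / 25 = 13356839813.12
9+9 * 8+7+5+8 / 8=94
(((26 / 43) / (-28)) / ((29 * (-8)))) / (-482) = -13 / 67318048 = -0.00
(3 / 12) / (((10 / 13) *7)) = 13 / 280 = 0.05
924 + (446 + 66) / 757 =699980 / 757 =924.68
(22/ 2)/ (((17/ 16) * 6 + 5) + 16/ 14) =616/ 701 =0.88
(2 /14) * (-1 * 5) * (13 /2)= -65 /14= -4.64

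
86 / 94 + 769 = 769.91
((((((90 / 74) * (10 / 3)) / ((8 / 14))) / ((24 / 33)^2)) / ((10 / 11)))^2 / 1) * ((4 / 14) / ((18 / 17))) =5270393975 / 89718784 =58.74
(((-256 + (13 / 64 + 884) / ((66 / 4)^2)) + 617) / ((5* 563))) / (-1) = -2115551 / 16349520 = -0.13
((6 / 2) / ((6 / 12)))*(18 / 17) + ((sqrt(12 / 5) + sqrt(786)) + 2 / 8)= 2*sqrt(15) / 5 + 449 / 68 + sqrt(786)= 36.19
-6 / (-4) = 3 / 2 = 1.50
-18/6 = -3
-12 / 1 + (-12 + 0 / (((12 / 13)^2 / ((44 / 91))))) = -24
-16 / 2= -8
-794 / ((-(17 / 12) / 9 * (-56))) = -90.08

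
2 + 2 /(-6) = 5 /3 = 1.67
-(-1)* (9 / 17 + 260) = 4429 / 17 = 260.53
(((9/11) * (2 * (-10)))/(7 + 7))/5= -18/77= -0.23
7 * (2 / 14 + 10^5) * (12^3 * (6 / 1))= 7257610368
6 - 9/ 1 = -3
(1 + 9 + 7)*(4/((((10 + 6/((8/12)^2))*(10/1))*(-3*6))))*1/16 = -17/16920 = -0.00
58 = 58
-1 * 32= -32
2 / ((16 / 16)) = 2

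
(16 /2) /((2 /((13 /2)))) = 26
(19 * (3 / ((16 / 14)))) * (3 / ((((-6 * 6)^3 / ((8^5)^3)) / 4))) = -36558761623552 / 81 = -451342736093.23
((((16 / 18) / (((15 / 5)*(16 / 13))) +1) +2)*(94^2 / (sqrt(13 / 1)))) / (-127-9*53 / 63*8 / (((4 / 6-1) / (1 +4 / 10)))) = 552250*sqrt(13) / 31941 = 62.34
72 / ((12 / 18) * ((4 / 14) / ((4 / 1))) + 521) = 756 / 5471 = 0.14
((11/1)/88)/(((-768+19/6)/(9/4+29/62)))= -1011/2276144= -0.00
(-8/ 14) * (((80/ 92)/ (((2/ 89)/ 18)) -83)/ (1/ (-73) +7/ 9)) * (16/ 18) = -16481648/ 40411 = -407.85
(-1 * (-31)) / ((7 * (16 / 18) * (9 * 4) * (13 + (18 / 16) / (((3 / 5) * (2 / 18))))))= 31 / 6692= 0.00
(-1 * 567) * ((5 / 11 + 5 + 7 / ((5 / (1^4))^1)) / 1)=-213759 / 55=-3886.53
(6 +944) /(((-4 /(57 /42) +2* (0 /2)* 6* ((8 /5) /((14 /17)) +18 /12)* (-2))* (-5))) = 1805 /28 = 64.46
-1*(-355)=355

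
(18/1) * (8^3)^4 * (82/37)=101429947662336/37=2741349936819.89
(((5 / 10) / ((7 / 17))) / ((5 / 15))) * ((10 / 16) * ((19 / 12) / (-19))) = -85 / 448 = -0.19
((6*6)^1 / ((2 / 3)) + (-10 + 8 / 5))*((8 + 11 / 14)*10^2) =280440 / 7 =40062.86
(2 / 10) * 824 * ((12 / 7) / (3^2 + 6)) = 18.83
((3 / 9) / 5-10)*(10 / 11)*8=-2384 / 33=-72.24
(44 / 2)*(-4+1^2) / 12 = -11 / 2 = -5.50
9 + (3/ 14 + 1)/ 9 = 1151/ 126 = 9.13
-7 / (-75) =7 / 75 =0.09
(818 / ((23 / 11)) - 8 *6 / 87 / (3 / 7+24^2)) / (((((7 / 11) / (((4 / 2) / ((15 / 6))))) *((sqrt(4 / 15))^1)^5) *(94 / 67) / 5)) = 47730.59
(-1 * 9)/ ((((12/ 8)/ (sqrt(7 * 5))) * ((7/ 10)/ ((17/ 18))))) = -170 * sqrt(35)/ 21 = -47.89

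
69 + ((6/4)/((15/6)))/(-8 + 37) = 10008/145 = 69.02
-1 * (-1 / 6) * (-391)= -391 / 6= -65.17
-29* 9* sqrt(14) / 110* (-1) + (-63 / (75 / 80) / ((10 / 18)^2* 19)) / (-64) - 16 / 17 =-123083 / 161500 + 261* sqrt(14) / 110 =8.12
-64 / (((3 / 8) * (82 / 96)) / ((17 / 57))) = -139264 / 2337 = -59.59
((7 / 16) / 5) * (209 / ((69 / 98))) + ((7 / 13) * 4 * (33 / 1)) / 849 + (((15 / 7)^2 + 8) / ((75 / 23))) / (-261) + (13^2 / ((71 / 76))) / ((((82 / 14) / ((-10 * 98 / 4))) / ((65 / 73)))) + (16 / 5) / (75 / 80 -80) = -2037354773783396774719 / 303552076427079480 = -6711.71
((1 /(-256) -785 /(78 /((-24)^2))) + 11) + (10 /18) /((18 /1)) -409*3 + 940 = -1637058461 /269568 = -6072.90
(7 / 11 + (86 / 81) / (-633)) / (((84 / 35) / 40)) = 17898250 / 1692009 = 10.58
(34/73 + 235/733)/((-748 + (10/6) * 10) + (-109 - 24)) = -126231/138748837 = -0.00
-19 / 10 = -1.90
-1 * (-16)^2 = -256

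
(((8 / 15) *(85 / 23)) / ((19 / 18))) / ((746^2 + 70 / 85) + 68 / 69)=20808 / 6201556205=0.00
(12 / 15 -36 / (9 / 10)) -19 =-291 / 5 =-58.20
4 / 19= 0.21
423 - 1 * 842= -419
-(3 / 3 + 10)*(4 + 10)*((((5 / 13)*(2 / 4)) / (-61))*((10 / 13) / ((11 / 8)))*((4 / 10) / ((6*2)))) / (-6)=-140 / 92781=-0.00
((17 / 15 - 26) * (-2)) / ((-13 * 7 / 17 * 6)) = -6341 / 4095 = -1.55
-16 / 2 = -8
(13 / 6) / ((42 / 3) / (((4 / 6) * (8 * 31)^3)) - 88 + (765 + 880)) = 99144448 / 71246725695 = 0.00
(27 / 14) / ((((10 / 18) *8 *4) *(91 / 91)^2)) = 243 / 2240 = 0.11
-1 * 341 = -341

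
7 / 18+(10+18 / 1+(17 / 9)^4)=539561 / 13122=41.12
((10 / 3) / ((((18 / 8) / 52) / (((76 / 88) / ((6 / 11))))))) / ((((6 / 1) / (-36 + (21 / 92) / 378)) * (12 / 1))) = -73624525 / 1207224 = -60.99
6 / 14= 3 / 7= 0.43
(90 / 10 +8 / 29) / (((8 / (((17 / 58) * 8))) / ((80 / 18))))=91460 / 7569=12.08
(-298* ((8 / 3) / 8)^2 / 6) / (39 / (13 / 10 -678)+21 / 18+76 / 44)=-22182226 / 11400813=-1.95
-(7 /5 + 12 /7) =-109 /35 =-3.11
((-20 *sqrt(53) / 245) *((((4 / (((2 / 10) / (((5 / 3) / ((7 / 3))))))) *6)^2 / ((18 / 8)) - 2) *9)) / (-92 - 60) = 114.83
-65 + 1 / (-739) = -48036 / 739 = -65.00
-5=-5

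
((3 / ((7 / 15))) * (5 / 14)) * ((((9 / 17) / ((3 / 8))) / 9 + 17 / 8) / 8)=1425 / 2176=0.65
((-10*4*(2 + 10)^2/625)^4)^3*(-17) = -92870689613638984153638441117057810432/14551915228366851806640625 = -6382025194360.74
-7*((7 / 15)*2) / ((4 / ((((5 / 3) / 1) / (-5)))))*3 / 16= 49 / 480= 0.10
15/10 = 3/2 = 1.50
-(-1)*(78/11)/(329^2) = 0.00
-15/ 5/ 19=-3/ 19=-0.16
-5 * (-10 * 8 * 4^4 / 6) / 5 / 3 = 10240 / 9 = 1137.78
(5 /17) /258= 0.00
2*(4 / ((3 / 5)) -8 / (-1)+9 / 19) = 1726 / 57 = 30.28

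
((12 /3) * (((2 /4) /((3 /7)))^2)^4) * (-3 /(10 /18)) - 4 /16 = -5784241 /77760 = -74.39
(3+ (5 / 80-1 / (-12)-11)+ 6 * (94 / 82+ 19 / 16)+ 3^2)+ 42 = 112469 / 1968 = 57.15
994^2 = 988036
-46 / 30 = -1.53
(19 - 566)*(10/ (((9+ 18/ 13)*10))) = -7111/ 135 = -52.67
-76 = -76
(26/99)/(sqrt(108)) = 0.03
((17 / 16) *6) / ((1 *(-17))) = -3 / 8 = -0.38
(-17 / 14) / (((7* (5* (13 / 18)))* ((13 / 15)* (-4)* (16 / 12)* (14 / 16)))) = 1377 / 115934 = 0.01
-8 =-8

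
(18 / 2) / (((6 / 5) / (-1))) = -15 / 2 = -7.50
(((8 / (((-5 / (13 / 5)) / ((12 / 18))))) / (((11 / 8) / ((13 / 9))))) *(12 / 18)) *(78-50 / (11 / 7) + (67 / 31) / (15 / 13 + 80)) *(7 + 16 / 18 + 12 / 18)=-5034460657408 / 6556534875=-767.85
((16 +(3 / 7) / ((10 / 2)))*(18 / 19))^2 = 102697956 / 442225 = 232.23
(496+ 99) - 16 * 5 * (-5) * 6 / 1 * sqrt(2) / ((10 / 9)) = 595+ 2160 * sqrt(2) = 3649.70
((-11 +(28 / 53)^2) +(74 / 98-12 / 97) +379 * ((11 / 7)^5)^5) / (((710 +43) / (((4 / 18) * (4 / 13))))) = 89509608227741985141585993586323352 / 32192545024492132391097718724811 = 2780.45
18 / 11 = 1.64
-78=-78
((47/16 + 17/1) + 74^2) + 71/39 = 3430601/624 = 5497.76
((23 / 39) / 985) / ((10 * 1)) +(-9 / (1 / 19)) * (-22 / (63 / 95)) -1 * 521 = 13853601611 / 2689050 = 5151.86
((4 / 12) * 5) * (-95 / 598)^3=-4286875 / 641541576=-0.01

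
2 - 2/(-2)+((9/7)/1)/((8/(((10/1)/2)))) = 213/56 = 3.80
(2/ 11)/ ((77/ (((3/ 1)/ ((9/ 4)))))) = 8/ 2541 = 0.00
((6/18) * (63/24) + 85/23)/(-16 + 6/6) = -841/2760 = -0.30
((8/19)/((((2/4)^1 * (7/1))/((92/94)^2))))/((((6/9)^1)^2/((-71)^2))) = 384003216/293797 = 1307.04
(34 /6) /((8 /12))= 17 /2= 8.50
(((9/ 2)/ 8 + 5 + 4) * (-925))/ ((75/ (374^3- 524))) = -24678704925/ 4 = -6169676231.25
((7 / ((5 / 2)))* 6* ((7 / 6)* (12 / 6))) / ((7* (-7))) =-4 / 5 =-0.80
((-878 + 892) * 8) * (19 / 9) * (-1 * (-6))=4256 / 3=1418.67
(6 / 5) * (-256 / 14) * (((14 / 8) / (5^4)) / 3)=-64 / 3125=-0.02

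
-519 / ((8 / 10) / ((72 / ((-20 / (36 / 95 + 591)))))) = 262421451 / 190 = 1381165.53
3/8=0.38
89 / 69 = 1.29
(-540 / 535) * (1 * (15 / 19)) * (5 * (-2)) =16200 / 2033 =7.97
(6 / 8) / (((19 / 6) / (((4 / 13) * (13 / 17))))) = 18 / 323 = 0.06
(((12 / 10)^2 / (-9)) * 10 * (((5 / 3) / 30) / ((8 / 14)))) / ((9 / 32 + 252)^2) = -7168 / 2932799805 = -0.00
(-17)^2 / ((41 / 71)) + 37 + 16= 22692 / 41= 553.46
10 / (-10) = -1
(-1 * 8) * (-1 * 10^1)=80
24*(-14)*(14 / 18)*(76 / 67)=-59584 / 201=-296.44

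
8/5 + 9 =53/5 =10.60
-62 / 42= -31 / 21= -1.48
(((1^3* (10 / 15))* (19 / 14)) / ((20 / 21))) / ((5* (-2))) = -19 / 200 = -0.10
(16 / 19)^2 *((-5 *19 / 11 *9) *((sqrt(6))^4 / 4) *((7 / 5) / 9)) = -16128 / 209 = -77.17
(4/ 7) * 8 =32/ 7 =4.57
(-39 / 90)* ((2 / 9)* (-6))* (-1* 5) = -26 / 9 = -2.89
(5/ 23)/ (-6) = -5/ 138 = -0.04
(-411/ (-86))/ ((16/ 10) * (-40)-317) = -137/ 10922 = -0.01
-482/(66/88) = -1928/3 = -642.67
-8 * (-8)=64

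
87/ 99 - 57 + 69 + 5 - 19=-1.12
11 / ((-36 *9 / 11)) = -121 / 324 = -0.37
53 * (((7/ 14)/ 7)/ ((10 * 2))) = 53/ 280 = 0.19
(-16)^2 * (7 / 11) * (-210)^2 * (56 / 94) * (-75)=-165957120000 / 517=-321000232.11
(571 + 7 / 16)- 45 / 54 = 27389 / 48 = 570.60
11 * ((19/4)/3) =209/12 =17.42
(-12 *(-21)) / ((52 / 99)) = 479.77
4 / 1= 4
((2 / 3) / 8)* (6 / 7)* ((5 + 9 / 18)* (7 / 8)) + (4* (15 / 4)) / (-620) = 317 / 992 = 0.32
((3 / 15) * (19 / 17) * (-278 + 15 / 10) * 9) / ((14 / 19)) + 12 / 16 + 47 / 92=-5893573 / 7820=-753.65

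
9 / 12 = 3 / 4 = 0.75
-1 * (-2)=2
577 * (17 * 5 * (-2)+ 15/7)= -677975/7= -96853.57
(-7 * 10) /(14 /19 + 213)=-1330 /4061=-0.33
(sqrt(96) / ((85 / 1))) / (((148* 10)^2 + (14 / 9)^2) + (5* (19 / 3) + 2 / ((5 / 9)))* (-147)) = 324* sqrt(6) / 15045227443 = 0.00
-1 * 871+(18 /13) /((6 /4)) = -11311 /13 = -870.08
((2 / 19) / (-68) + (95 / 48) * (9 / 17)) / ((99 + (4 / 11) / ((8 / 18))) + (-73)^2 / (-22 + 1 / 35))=-0.01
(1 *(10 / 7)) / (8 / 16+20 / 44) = 220 / 147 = 1.50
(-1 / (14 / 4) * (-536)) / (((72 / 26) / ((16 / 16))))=3484 / 63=55.30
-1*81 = -81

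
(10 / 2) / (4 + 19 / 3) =15 / 31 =0.48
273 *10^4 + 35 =2730035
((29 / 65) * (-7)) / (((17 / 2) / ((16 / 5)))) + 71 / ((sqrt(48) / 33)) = 337.01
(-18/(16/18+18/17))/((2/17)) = -23409/298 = -78.55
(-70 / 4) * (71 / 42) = -355 / 12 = -29.58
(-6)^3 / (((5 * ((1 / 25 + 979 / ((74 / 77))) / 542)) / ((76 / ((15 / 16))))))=-3511535616 / 1884649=-1863.23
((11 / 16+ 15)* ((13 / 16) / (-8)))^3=-34741712447 / 8589934592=-4.04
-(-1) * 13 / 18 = 13 / 18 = 0.72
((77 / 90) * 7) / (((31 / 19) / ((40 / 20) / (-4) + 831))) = 17010301 / 5580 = 3048.44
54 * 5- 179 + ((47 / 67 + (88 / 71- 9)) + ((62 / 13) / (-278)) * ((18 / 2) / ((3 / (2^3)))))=718008541 / 8595899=83.53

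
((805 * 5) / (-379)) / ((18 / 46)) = -92575 / 3411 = -27.14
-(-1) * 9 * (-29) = -261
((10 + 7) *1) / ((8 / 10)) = 85 / 4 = 21.25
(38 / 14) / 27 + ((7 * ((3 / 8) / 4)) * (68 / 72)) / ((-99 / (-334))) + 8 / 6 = 234503 / 66528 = 3.52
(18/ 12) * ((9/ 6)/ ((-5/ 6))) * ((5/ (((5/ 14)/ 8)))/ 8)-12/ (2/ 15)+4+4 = -599/ 5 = -119.80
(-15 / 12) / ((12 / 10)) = -25 / 24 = -1.04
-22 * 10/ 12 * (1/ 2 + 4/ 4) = -55/ 2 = -27.50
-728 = -728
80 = 80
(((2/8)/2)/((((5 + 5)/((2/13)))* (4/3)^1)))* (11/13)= 33/27040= 0.00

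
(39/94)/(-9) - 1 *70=-19753/282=-70.05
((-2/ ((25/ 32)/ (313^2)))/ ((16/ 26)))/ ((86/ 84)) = -427928592/ 1075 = -398073.11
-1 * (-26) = 26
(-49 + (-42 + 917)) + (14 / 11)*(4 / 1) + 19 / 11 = 9161 / 11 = 832.82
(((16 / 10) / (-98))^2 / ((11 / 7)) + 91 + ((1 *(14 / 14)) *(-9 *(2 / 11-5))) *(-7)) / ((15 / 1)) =-6682778 / 471625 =-14.17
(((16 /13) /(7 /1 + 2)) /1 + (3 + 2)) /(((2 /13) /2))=601 /9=66.78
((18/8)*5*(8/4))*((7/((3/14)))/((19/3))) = 2205/19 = 116.05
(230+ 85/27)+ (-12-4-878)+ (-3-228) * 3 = -36554/27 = -1353.85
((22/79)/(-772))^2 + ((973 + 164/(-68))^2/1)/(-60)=-4219348813315031/268736486404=-15700.69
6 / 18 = 1 / 3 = 0.33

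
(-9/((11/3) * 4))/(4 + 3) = -27/308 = -0.09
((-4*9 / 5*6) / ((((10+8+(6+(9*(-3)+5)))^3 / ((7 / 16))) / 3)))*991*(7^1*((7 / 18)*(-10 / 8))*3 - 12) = 99830367 / 640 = 155984.95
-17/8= -2.12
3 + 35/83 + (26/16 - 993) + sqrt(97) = -656001/664 + sqrt(97) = -978.10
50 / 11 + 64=754 / 11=68.55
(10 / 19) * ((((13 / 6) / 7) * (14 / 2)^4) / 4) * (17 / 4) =379015 / 912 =415.59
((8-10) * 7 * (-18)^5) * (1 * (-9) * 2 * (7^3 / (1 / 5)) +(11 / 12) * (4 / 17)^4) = -68206040198642304 / 83521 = -816633423913.06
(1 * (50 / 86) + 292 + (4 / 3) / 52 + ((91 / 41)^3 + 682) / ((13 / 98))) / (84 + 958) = 318786213724 / 60217449357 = 5.29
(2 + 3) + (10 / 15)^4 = 421 / 81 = 5.20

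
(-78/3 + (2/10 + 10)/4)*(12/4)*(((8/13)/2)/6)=-469/130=-3.61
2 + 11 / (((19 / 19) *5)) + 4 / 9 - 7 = -106 / 45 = -2.36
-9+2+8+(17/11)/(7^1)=94/77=1.22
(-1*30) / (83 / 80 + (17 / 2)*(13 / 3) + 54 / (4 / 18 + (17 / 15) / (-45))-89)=-957600 / 7115957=-0.13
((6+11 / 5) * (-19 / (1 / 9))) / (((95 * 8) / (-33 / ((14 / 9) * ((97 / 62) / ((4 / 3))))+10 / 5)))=2014371 / 67900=29.67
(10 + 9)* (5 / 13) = 95 / 13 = 7.31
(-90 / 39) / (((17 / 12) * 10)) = -36 / 221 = -0.16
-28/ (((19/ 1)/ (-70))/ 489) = 958440/ 19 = 50444.21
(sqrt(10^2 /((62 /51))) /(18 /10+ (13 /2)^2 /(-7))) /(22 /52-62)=18200 * sqrt(3162) /29431183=0.03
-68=-68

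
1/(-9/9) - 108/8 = -29/2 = -14.50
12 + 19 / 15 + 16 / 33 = 2269 / 165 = 13.75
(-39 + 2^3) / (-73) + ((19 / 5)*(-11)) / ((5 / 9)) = -136538 / 1825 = -74.82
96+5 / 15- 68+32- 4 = 169 / 3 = 56.33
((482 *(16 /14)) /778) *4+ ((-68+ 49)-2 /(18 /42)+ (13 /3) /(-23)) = -3949930 /187887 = -21.02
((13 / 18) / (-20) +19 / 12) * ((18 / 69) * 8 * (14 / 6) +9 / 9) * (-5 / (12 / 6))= -8355 / 368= -22.70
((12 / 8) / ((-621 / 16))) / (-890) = 4 / 92115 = 0.00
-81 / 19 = -4.26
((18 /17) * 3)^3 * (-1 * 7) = -1102248 /4913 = -224.35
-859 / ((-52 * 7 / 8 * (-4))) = -859 / 182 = -4.72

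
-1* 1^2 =-1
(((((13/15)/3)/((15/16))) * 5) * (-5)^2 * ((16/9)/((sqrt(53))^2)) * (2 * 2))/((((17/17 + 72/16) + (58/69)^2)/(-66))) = -1549250560/28190223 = -54.96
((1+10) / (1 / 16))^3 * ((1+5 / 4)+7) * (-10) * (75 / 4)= -9455424000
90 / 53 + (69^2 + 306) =268641 / 53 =5068.70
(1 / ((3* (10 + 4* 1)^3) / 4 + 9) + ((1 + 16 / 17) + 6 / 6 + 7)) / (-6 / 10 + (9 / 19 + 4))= 8296825 / 3232788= 2.57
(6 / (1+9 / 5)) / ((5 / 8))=24 / 7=3.43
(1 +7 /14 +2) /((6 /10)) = 35 /6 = 5.83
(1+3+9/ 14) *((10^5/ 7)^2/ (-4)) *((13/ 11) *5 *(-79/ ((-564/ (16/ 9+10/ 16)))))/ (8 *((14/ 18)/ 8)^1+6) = -2255588867187500/ 32451573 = -69506303.04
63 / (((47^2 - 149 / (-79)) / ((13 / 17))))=21567 / 989740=0.02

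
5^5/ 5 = 625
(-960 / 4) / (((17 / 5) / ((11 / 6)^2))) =-12100 / 51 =-237.25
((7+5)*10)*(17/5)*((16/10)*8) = 5222.40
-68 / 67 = -1.01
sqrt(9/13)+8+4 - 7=3 * sqrt(13)/13+5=5.83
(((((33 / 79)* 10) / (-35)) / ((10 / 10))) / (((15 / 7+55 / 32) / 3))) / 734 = -3168 / 25078945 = -0.00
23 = 23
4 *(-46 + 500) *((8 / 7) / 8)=1816 / 7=259.43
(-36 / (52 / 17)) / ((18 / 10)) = -85 / 13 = -6.54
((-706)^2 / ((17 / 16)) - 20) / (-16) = -1993659 / 68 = -29318.51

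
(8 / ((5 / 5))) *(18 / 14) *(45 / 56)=405 / 49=8.27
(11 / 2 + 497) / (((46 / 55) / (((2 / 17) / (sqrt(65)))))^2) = 0.15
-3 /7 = -0.43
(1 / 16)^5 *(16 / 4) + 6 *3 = 4718593 / 262144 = 18.00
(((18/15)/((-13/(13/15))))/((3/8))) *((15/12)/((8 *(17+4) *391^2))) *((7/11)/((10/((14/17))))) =-7/12864936150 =-0.00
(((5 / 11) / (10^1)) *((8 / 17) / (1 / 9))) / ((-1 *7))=-36 / 1309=-0.03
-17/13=-1.31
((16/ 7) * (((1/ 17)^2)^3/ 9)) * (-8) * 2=-256/ 1520666847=-0.00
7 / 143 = 0.05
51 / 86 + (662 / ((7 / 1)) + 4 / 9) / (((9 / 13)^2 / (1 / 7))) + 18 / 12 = 46715152 / 1536003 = 30.41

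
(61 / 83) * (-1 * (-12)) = 732 / 83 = 8.82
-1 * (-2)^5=32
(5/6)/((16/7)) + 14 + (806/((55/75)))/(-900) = 69397/5280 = 13.14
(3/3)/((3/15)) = 5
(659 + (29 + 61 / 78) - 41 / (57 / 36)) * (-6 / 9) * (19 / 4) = -982399 / 468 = -2099.14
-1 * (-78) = 78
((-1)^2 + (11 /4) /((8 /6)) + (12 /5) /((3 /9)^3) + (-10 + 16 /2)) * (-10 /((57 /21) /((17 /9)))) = -627011 /1368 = -458.34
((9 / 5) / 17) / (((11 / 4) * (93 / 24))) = 288 / 28985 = 0.01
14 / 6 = 7 / 3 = 2.33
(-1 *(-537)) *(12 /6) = 1074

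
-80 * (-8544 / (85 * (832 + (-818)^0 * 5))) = 45568 / 4743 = 9.61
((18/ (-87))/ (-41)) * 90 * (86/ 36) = 1290/ 1189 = 1.08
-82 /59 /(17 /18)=-1476 /1003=-1.47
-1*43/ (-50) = 43/ 50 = 0.86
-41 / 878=-0.05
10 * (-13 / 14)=-65 / 7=-9.29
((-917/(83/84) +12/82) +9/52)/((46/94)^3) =-17044328402379/2153023652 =-7916.46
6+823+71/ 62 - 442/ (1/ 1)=24065/ 62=388.15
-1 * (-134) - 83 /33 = 4339 /33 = 131.48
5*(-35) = -175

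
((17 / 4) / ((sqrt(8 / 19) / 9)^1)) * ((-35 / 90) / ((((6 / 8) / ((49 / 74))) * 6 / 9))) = -5831 * sqrt(38) / 1184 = -30.36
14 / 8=1.75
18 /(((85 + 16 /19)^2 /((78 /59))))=506844 /156949499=0.00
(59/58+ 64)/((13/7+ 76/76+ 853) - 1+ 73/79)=231707/3049814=0.08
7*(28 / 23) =196 / 23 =8.52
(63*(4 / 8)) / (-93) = -21 / 62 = -0.34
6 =6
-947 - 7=-954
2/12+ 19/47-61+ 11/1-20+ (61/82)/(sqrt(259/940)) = -19579/282+ 61 * sqrt(60865)/10619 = -68.01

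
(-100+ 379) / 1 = 279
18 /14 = 9 /7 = 1.29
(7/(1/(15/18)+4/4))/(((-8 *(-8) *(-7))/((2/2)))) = -5/704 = -0.01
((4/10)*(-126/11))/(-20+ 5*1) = 84/275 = 0.31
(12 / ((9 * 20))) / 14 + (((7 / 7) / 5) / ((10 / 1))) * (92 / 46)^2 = 89 / 1050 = 0.08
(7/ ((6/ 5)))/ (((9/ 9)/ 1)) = 35/ 6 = 5.83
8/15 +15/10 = 61/30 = 2.03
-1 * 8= -8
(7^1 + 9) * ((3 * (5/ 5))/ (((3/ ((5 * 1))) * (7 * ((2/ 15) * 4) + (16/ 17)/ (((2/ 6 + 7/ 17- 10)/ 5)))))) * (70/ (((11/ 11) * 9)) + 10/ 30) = 861400/ 4281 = 201.21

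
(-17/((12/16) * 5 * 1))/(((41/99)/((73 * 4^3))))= -10483968/205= -51141.31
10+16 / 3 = 46 / 3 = 15.33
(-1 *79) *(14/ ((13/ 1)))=-85.08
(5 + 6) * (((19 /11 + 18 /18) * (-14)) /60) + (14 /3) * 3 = 7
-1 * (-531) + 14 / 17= 531.82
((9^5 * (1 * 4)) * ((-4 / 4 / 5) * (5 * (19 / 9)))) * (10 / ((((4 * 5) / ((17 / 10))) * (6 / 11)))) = -7770411 / 10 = -777041.10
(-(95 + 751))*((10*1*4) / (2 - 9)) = 33840 / 7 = 4834.29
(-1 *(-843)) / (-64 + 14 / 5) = -1405 / 102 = -13.77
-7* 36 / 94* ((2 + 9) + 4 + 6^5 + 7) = -982548 / 47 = -20905.28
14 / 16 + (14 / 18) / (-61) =3787 / 4392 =0.86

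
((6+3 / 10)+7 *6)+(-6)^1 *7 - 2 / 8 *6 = 24 / 5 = 4.80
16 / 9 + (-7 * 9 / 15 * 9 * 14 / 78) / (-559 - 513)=1118849 / 627120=1.78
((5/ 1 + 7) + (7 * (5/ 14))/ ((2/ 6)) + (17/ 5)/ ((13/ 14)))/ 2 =3011/ 260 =11.58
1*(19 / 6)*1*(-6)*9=-171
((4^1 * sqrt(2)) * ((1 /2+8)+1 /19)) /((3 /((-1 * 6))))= -1300 * sqrt(2) /19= -96.76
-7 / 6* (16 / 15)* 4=-224 / 45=-4.98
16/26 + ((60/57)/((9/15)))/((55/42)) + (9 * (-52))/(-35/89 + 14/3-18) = 358973932/9957805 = 36.05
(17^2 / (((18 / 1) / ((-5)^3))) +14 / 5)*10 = -180373 / 9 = -20041.44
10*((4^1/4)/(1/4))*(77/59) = 3080/59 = 52.20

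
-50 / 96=-25 / 48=-0.52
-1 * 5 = -5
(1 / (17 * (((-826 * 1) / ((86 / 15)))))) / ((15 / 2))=-0.00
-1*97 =-97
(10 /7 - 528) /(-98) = 1843 /343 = 5.37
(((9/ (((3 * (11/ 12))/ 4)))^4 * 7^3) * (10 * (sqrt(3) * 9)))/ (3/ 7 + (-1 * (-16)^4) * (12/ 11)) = -30971581562880 * sqrt(3)/ 2442381007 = -21963.96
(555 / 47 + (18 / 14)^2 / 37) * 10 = 10100220 / 85211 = 118.53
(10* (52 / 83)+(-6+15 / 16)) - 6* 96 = -763331 / 1328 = -574.80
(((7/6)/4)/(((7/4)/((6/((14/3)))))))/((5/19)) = 57/70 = 0.81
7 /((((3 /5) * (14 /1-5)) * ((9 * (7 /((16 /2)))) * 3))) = 40 /729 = 0.05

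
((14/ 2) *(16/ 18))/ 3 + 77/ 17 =3031/ 459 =6.60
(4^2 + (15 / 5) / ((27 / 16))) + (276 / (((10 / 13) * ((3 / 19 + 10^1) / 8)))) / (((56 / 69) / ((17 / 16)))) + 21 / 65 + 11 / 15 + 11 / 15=2462717539 / 6322680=389.51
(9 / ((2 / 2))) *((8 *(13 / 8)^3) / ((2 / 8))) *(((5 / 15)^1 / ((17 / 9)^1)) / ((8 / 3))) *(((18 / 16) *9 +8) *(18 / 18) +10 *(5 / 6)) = 37667565 / 17408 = 2163.81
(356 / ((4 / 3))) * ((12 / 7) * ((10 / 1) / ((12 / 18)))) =48060 / 7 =6865.71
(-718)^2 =515524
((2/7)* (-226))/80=-0.81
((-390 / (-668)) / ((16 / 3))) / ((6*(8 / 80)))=975 / 5344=0.18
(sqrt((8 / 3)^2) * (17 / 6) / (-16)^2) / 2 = 17 / 1152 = 0.01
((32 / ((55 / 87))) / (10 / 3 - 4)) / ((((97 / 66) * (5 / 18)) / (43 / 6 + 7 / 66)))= -7216128 / 5335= -1352.60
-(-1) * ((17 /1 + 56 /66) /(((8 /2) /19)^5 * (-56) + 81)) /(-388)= -1458422311 /2567287466700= -0.00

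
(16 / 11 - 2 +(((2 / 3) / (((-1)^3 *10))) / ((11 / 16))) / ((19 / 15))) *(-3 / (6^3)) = 65 / 7524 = 0.01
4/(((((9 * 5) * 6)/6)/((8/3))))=32/135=0.24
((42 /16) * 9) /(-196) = -0.12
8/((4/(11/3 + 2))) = 34/3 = 11.33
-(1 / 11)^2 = -1 / 121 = -0.01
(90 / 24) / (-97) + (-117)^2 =5311317 / 388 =13688.96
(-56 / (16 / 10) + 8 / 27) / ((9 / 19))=-17803 / 243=-73.26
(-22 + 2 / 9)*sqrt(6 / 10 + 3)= -196*sqrt(10) / 15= -41.32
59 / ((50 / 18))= 531 / 25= 21.24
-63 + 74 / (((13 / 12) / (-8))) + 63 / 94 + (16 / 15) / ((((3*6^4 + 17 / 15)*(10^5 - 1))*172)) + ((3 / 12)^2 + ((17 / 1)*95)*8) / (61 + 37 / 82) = -2462397270554800439005 / 6178510083912503688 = -398.54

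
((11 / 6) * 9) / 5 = 33 / 10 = 3.30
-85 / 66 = -1.29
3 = 3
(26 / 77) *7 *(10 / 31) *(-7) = -1820 / 341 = -5.34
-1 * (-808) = 808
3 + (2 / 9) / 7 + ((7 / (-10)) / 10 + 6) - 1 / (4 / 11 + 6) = 55469 / 6300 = 8.80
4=4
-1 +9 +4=12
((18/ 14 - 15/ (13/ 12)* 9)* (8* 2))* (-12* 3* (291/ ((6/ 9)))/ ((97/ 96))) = 30688368.53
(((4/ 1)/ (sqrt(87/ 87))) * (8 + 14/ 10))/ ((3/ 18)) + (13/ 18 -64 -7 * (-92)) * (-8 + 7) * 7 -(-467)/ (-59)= -20429539/ 5310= -3847.37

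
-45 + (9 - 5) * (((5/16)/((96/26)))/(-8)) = -69185/1536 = -45.04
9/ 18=0.50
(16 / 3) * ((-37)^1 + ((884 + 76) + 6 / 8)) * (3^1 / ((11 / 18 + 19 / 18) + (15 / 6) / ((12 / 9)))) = 4173.18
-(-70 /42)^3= 125 /27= 4.63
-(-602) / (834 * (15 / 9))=301 / 695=0.43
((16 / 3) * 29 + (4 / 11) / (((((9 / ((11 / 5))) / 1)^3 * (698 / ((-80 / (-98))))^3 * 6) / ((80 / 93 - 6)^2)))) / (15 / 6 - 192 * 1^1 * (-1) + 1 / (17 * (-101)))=50243075732747133179902624 / 63182644188929833158757593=0.80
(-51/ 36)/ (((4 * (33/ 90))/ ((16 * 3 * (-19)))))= 9690/ 11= 880.91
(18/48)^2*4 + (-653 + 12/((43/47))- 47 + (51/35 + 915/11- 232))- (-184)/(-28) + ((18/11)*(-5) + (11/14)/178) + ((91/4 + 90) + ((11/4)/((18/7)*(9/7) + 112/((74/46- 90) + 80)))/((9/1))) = -735.71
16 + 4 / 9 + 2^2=184 / 9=20.44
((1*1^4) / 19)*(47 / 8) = 47 / 152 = 0.31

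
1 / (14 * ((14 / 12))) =3 / 49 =0.06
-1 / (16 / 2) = -1 / 8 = -0.12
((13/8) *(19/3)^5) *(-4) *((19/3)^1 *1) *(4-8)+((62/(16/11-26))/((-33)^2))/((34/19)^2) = 77770604929907/46349820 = 1677905.22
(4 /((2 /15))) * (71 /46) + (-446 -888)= -1287.70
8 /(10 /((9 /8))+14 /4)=144 /223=0.65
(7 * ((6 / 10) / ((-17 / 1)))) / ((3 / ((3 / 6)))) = -7 / 170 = -0.04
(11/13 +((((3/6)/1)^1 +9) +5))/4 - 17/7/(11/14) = 853/1144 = 0.75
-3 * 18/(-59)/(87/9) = 0.09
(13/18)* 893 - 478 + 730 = 16145/18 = 896.94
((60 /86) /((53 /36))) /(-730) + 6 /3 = 332626 /166367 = 2.00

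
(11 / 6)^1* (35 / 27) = 2.38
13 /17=0.76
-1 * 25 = -25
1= 1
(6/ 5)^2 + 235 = 5911/ 25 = 236.44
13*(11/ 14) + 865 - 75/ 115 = 281609/ 322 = 874.56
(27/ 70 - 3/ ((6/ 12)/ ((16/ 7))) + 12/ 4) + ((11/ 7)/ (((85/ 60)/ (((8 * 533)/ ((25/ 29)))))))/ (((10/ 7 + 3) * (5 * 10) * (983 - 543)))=-236839737/ 23056250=-10.27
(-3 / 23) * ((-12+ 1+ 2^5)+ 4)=-75 / 23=-3.26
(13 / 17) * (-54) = -702 / 17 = -41.29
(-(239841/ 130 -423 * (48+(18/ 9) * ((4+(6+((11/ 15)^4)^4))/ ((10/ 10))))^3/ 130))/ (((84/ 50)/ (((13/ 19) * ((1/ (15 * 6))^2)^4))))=4183017763395139083167673777598498214871350914920814588325574031/ 43265415958530123481248014520813001126953167840838432312011718750000000000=0.00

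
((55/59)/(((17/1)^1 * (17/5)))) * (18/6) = 825/17051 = 0.05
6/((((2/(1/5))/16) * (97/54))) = 2592/485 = 5.34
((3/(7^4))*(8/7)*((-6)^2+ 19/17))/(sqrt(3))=5048*sqrt(3)/285719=0.03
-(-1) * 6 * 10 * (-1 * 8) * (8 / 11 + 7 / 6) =-10000 / 11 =-909.09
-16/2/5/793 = -8/3965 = -0.00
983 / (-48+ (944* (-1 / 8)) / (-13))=-12779 / 506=-25.25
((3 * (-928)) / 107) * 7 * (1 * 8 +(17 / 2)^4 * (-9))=915401298 / 107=8555152.32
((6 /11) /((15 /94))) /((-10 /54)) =-5076 /275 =-18.46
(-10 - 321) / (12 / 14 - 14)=2317 / 92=25.18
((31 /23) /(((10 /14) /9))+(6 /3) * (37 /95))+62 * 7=987099 /2185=451.76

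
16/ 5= 3.20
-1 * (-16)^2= -256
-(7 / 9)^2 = -49 / 81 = -0.60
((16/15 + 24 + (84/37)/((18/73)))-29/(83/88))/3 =162466/138195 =1.18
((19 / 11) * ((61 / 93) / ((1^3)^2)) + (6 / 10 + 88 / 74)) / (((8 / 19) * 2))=2626883 / 757020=3.47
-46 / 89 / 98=-23 / 4361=-0.01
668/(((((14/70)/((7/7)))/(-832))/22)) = -61135360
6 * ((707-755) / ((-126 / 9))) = 144 / 7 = 20.57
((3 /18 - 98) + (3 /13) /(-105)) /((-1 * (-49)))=-267091 /133770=-2.00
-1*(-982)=982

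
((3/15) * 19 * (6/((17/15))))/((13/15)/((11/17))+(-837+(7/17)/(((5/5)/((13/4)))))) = -225720/9361097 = -0.02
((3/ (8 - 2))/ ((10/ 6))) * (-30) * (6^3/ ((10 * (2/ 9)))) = -4374/ 5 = -874.80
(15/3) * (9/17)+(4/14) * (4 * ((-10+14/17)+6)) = -117/119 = -0.98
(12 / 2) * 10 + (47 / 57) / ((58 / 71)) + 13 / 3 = 216023 / 3306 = 65.34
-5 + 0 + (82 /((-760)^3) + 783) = 170761663959 /219488000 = 778.00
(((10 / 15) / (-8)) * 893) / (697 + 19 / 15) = -4465 / 41896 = -0.11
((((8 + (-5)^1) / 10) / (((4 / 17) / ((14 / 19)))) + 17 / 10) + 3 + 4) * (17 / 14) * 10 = 62271 / 532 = 117.05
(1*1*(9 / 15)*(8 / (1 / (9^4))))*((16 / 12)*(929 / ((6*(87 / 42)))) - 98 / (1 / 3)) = -887432112 / 145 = -6120221.46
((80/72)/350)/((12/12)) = 1/315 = 0.00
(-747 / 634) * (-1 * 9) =6723 / 634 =10.60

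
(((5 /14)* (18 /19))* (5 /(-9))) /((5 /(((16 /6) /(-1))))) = 40 /399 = 0.10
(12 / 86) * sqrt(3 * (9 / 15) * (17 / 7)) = 18 * sqrt(595) / 1505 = 0.29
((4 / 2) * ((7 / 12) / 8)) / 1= 7 / 48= 0.15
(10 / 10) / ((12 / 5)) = 5 / 12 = 0.42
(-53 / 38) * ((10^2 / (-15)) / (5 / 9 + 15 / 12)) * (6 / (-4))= -7.72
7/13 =0.54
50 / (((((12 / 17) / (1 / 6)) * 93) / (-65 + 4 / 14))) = -64175 / 7812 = -8.21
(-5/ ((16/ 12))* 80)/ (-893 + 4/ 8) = 40/ 119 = 0.34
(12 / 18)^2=4 / 9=0.44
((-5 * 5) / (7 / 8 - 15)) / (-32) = -25 / 452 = -0.06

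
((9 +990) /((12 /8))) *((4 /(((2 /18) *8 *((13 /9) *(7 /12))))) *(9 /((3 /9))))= 8739252 /91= 96035.74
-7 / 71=-0.10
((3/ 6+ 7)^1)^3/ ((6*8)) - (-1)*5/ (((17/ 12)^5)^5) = 6492566374678474717989961070935605/ 738640308780595504504264958855296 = 8.79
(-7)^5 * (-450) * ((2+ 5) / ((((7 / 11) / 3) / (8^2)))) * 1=15973372800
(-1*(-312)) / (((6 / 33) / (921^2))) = 1455581556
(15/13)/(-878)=-15/11414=-0.00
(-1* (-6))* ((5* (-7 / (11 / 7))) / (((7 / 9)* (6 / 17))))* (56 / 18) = -1514.55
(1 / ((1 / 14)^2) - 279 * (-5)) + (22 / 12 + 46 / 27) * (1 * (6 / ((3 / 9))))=4964 / 3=1654.67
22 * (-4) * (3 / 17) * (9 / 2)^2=-5346 / 17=-314.47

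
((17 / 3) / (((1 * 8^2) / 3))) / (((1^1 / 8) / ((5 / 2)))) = 85 / 16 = 5.31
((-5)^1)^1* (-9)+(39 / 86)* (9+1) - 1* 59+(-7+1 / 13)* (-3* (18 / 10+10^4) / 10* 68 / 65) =3946390957 / 181675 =21722.26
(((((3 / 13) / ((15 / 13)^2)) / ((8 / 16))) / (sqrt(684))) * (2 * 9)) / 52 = sqrt(19) / 950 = 0.00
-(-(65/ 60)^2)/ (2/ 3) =169/ 96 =1.76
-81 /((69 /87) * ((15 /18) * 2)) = -61.28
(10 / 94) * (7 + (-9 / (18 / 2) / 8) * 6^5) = -4825 / 47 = -102.66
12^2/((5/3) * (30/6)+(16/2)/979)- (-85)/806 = 342962383/19746194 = 17.37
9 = 9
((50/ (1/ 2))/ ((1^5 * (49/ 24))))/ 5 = 480/ 49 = 9.80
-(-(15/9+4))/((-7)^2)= 17/147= 0.12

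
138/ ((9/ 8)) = 368/ 3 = 122.67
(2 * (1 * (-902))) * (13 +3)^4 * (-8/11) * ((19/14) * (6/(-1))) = -4901044224/7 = -700149174.86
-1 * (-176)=176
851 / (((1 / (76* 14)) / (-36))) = -32596704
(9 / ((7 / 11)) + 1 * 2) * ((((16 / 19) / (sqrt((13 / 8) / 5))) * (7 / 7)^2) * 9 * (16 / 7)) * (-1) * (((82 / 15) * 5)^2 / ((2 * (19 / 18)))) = -3501213696 * sqrt(130) / 229957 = -173597.58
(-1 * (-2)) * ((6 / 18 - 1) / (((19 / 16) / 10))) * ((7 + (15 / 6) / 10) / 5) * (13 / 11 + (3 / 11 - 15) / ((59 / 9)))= 641248 / 36993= 17.33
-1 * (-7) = 7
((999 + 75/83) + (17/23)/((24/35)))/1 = 45860969/45816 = 1000.98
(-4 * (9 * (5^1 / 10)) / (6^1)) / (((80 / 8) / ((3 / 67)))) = -9 / 670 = -0.01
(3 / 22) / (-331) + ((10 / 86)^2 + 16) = 215607191 / 13464418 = 16.01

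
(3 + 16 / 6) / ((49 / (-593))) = -10081 / 147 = -68.58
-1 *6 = -6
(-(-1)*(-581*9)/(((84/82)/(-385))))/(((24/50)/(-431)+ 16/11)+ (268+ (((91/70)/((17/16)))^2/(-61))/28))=11497663941623475/1576441936976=7293.43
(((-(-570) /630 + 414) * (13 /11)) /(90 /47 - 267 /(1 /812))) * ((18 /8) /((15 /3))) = -5323643 /5230711640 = -0.00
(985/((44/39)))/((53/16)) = 153660/583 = 263.57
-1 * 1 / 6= -1 / 6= -0.17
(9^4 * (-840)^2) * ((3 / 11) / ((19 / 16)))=222213196800 / 209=1063221037.32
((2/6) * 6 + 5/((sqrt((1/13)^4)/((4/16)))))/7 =853/28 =30.46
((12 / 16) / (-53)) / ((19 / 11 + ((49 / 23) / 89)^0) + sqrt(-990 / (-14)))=-0.00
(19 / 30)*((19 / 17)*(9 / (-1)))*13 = -14079 / 170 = -82.82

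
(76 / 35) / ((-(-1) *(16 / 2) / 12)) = 114 / 35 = 3.26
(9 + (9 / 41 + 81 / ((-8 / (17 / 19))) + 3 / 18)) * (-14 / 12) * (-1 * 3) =1.14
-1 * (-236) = 236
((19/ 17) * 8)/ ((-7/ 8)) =-1216/ 119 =-10.22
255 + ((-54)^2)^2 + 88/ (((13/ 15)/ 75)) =110642043/ 13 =8510926.38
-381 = -381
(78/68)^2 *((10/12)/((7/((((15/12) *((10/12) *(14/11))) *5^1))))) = 1.04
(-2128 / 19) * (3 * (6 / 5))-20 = -2116 / 5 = -423.20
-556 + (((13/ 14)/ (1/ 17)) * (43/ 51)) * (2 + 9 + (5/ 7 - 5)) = -137191/ 294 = -466.64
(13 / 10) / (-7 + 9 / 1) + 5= 113 / 20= 5.65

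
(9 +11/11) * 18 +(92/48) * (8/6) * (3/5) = 2723/15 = 181.53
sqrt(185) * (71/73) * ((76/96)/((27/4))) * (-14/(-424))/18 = 9443 * sqrt(185)/45128016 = 0.00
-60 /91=-0.66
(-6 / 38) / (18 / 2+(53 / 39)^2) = -4563 / 313462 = -0.01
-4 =-4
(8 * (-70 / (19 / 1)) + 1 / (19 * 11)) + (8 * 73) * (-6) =-738495 / 209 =-3533.47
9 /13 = 0.69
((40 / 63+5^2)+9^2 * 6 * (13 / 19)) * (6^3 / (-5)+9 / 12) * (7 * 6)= -121327477 / 190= -638565.67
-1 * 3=-3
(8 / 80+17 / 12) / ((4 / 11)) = 1001 / 240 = 4.17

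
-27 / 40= -0.68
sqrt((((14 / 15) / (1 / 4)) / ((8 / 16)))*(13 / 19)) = 4*sqrt(25935) / 285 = 2.26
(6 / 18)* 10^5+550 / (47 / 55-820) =4505209250 / 135159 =33332.66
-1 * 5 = -5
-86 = -86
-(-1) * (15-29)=-14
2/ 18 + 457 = 4114/ 9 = 457.11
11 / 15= 0.73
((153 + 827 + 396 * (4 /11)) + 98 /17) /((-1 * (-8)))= 9603 /68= 141.22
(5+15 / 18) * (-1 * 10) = -175 / 3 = -58.33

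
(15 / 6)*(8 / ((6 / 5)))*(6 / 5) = 20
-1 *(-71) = 71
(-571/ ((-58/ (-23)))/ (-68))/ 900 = 0.00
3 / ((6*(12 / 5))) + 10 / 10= 29 / 24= 1.21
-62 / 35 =-1.77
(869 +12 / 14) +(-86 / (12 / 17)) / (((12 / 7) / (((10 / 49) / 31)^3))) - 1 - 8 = 3879259819319 / 4506276033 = 860.86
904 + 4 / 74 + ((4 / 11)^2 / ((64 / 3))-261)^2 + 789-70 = 604476592085 / 8667472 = 69740.82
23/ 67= 0.34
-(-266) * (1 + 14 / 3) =4522 / 3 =1507.33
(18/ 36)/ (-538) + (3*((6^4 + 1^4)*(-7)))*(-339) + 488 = 9935602155/ 1076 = 9233831.00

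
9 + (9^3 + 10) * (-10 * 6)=-44331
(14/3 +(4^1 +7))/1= 47/3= 15.67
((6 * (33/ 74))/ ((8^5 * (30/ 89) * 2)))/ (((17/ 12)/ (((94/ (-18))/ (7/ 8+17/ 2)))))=-46013/ 966144000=-0.00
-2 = -2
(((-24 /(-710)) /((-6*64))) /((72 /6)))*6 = -1 /22720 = -0.00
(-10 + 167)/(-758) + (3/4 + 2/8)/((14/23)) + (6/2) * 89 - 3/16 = 11386601/42448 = 268.25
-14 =-14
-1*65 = -65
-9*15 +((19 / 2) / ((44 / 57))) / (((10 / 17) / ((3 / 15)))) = -575589 / 4400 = -130.82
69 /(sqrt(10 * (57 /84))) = 69 * sqrt(1330) /95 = 26.49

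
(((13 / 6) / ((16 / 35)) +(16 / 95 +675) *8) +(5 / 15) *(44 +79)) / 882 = 49677433 / 8043840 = 6.18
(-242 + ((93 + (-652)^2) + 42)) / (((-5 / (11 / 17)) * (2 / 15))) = -14024901 / 34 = -412497.09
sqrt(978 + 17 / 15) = sqrt(220305) / 15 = 31.29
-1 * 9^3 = -729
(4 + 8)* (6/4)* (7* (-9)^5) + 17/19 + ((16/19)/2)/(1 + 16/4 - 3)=-141363285/19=-7440172.89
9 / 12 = 3 / 4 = 0.75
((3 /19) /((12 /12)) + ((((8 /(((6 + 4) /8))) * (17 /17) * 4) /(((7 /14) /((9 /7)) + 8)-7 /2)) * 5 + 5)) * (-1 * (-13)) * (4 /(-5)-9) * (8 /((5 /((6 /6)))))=-1335152 /209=-6388.29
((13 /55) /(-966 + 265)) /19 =-13 /732545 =-0.00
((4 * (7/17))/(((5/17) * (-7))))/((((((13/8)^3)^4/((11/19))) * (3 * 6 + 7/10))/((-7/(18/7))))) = 13469017440256/67727533451052267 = 0.00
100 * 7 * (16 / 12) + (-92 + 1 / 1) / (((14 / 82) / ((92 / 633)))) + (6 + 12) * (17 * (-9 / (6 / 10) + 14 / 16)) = -2925627 / 844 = -3466.38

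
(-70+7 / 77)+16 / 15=-11359 / 165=-68.84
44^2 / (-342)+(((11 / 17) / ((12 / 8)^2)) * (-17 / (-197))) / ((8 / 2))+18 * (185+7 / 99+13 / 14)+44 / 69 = 3342.97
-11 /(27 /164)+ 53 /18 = -3449 /54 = -63.87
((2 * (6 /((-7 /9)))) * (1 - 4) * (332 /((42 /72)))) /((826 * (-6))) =-107568 /20237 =-5.32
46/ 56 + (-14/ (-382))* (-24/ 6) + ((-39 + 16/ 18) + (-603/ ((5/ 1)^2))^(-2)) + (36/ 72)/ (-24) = -291340178743/ 7778323728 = -37.46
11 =11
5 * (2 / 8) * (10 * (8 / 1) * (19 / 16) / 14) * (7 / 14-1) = -475 / 112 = -4.24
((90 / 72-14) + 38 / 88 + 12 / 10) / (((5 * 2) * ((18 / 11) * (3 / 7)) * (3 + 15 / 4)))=-8561 / 36450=-0.23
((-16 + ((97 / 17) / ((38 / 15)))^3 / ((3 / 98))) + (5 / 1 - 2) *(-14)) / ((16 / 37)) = 1572244743697 / 2156689088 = 729.01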